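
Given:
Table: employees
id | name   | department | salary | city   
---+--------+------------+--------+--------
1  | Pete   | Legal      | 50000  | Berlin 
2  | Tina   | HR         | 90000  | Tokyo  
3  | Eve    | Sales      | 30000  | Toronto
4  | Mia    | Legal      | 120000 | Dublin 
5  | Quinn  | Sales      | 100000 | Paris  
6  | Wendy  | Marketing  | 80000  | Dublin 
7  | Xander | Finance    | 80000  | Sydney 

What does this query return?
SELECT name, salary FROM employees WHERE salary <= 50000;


Filtering: salary <= 50000
Matching: 2 rows

2 rows:
Pete, 50000
Eve, 30000


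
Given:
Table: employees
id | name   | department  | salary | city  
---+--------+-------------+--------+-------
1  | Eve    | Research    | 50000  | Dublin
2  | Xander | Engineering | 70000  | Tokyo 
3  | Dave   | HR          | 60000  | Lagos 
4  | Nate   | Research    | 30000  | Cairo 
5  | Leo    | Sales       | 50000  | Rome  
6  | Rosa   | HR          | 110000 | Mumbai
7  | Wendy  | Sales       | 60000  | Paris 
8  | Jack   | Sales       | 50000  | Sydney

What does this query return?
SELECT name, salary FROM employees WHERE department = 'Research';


Filtering: department = 'Research'
Matching rows: 2

2 rows:
Eve, 50000
Nate, 30000


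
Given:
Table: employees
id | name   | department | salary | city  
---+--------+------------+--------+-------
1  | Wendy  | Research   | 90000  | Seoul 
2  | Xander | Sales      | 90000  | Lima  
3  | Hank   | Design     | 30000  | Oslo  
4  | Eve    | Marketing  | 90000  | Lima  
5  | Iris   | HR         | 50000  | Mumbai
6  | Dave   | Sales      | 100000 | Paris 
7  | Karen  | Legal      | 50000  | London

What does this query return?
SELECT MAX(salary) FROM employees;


Salaries: 90000, 90000, 30000, 90000, 50000, 100000, 50000
MAX = 100000

100000


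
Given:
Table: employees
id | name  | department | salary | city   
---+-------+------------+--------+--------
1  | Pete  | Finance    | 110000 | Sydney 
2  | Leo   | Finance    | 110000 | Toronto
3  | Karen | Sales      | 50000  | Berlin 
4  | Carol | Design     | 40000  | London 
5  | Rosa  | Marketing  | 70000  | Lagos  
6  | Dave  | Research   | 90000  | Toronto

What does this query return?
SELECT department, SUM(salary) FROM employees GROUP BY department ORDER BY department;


Summing salary within each department:
  Design: 40000 = 40000
  Finance: 110000 + 110000 = 220000
  Marketing: 70000 = 70000
  Research: 90000 = 90000
  Sales: 50000 = 50000


5 groups:
Design, 40000
Finance, 220000
Marketing, 70000
Research, 90000
Sales, 50000


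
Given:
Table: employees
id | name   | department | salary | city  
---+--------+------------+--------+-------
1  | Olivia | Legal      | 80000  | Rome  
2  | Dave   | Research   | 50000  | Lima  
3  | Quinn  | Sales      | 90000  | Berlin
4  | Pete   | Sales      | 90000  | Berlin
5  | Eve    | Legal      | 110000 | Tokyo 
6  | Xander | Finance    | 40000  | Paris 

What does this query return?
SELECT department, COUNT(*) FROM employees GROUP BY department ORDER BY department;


Assigning each row to its department group:
  Olivia -> Legal
  Dave -> Research
  Quinn -> Sales
  Pete -> Sales
  Eve -> Legal
  Xander -> Finance


4 groups:
Finance, 1
Legal, 2
Research, 1
Sales, 2


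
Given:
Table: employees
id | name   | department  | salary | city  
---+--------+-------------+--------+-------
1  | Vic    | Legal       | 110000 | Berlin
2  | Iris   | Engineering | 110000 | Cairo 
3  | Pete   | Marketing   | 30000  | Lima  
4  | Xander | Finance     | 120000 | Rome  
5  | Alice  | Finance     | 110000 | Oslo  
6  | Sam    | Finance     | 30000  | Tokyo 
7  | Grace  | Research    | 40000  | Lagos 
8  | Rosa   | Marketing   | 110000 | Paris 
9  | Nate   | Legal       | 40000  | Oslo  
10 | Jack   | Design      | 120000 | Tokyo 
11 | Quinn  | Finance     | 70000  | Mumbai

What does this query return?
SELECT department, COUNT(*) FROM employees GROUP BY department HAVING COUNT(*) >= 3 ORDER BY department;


Groups with count >= 3:
  Finance: 4 -> PASS
  Design: 1 -> filtered out
  Engineering: 1 -> filtered out
  Legal: 2 -> filtered out
  Marketing: 2 -> filtered out
  Research: 1 -> filtered out


1 groups:
Finance, 4


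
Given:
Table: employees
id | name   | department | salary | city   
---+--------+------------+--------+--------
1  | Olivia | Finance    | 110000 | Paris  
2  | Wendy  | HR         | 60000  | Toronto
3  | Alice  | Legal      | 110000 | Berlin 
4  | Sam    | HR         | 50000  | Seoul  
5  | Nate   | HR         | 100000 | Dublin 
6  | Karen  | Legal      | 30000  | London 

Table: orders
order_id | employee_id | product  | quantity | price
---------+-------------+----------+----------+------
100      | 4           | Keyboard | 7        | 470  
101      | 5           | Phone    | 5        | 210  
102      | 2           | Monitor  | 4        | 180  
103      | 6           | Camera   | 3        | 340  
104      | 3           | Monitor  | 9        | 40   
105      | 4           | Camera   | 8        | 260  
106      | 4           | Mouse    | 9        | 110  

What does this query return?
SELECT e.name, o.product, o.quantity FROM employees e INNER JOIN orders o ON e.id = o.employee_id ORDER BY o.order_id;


Joining employees.id = orders.employee_id:
  employee Sam (id=4) -> order Keyboard
  employee Nate (id=5) -> order Phone
  employee Wendy (id=2) -> order Monitor
  employee Karen (id=6) -> order Camera
  employee Alice (id=3) -> order Monitor
  employee Sam (id=4) -> order Camera
  employee Sam (id=4) -> order Mouse


7 rows:
Sam, Keyboard, 7
Nate, Phone, 5
Wendy, Monitor, 4
Karen, Camera, 3
Alice, Monitor, 9
Sam, Camera, 8
Sam, Mouse, 9


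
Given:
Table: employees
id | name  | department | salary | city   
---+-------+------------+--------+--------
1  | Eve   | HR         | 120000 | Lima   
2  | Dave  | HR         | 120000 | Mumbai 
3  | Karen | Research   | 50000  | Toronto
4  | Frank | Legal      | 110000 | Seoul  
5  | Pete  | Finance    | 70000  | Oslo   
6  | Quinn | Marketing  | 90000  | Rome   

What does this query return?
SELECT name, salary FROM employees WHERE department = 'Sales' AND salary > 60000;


Filtering: department = 'Sales' AND salary > 60000
Matching: 0 rows

Empty result set (0 rows)


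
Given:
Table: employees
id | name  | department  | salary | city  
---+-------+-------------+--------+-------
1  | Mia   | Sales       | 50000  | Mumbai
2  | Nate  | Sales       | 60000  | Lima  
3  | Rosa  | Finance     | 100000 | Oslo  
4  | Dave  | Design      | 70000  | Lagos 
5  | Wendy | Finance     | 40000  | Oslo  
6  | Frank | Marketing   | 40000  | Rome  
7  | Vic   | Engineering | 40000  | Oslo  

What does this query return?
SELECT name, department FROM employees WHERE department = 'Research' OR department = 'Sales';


Filtering: department = 'Research' OR 'Sales'
Matching: 2 rows

2 rows:
Mia, Sales
Nate, Sales


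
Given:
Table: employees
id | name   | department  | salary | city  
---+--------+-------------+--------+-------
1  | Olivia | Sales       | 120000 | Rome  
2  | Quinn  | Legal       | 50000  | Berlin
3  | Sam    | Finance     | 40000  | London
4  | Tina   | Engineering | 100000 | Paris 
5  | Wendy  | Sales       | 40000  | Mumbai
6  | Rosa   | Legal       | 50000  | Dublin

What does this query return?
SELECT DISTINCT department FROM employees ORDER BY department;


All 'department' values (row order): Sales, Legal, Finance, Engineering, Sales, Legal
Removing duplicates leaves 4 unique value(s).

4 values:
Engineering
Finance
Legal
Sales


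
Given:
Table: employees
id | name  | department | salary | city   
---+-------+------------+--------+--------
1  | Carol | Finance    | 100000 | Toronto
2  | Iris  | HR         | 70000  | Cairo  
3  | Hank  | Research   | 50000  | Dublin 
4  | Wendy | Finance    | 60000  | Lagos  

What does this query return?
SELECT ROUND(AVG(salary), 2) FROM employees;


SUM(salary) = 280000
COUNT = 4
ROUND(AVG, 2) = ROUND(280000 / 4, 2) = 70000.0

70000.0


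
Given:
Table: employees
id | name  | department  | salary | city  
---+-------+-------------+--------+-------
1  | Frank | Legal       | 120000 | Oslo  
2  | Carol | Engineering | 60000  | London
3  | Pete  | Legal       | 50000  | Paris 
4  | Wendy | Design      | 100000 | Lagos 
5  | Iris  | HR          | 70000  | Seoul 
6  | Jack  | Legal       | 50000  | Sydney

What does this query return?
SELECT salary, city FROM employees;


Projecting columns: salary, city

6 rows:
120000, Oslo
60000, London
50000, Paris
100000, Lagos
70000, Seoul
50000, Sydney


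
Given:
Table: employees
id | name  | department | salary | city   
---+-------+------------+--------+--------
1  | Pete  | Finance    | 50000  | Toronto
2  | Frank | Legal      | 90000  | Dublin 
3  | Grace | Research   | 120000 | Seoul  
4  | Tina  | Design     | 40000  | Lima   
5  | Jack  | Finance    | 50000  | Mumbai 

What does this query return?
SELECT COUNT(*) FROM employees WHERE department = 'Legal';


Counting rows where department = 'Legal'
  Frank -> MATCH


1


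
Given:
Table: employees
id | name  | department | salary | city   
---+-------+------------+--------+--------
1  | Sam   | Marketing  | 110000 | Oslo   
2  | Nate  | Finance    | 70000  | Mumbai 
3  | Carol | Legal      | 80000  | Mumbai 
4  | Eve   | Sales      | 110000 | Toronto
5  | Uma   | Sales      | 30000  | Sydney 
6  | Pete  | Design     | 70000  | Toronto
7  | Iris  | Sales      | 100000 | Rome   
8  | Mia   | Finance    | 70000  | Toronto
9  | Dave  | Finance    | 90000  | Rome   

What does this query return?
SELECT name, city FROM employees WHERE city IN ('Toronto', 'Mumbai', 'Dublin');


Filtering: city IN ('Toronto', 'Mumbai', 'Dublin')
Matching: 5 rows

5 rows:
Nate, Mumbai
Carol, Mumbai
Eve, Toronto
Pete, Toronto
Mia, Toronto


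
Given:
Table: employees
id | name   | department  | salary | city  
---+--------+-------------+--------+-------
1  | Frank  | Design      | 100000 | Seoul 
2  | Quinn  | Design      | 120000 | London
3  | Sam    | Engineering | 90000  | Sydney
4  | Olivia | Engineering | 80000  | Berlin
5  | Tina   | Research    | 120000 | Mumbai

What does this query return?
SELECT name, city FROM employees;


Projecting columns: name, city

5 rows:
Frank, Seoul
Quinn, London
Sam, Sydney
Olivia, Berlin
Tina, Mumbai


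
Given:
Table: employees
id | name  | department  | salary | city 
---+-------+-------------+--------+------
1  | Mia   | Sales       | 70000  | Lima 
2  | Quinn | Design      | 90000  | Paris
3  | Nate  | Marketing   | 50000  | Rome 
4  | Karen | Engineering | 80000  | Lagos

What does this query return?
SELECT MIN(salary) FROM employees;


Salaries: 70000, 90000, 50000, 80000
MIN = 50000

50000


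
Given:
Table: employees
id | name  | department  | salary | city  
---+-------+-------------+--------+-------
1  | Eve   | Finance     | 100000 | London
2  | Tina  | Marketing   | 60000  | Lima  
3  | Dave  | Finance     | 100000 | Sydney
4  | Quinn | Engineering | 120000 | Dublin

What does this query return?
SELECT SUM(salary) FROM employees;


SUM(salary) = 100000 + 60000 + 100000 + 120000 = 380000

380000


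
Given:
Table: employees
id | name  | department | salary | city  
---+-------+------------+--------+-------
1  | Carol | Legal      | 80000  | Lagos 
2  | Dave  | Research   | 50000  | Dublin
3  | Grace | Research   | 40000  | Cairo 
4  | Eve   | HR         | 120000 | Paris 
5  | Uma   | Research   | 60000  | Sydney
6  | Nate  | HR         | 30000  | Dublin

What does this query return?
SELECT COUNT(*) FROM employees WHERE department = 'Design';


Counting rows where department = 'Design'


0


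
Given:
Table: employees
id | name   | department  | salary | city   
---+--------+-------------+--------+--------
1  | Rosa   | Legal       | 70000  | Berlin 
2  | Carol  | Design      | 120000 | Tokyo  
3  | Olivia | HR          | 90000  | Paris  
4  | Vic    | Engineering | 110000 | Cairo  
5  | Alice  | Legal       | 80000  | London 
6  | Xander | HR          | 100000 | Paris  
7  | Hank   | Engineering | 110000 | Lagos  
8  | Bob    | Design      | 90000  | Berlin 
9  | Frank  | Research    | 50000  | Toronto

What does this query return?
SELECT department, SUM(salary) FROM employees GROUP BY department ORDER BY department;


Summing salary within each department:
  Design: 120000 + 90000 = 210000
  Engineering: 110000 + 110000 = 220000
  HR: 90000 + 100000 = 190000
  Legal: 70000 + 80000 = 150000
  Research: 50000 = 50000


5 groups:
Design, 210000
Engineering, 220000
HR, 190000
Legal, 150000
Research, 50000


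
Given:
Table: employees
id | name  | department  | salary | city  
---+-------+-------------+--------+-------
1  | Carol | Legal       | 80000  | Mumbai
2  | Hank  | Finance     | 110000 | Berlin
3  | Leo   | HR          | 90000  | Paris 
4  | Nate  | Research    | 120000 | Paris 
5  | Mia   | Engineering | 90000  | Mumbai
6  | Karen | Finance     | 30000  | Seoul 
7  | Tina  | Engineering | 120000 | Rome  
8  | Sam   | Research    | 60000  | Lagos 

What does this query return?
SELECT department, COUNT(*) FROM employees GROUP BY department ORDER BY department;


Assigning each row to its department group:
  Carol -> Legal
  Hank -> Finance
  Leo -> HR
  Nate -> Research
  Mia -> Engineering
  Karen -> Finance
  Tina -> Engineering
  Sam -> Research


5 groups:
Engineering, 2
Finance, 2
HR, 1
Legal, 1
Research, 2


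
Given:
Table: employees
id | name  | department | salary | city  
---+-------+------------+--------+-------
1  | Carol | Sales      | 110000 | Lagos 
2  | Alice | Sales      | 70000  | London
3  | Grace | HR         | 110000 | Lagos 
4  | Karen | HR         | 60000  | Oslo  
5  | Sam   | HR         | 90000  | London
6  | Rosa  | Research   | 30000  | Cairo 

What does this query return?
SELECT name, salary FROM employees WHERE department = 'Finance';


Filtering: department = 'Finance'
Matching rows: 0

Empty result set (0 rows)


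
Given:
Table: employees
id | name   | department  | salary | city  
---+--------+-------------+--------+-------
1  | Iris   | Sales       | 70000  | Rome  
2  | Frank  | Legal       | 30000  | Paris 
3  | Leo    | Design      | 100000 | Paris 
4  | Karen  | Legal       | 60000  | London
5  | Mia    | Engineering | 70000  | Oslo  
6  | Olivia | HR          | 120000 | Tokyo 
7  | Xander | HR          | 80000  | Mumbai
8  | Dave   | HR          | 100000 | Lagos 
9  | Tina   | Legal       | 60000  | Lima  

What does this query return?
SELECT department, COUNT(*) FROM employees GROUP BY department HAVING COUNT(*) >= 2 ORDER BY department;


Groups with count >= 2:
  HR: 3 -> PASS
  Legal: 3 -> PASS
  Design: 1 -> filtered out
  Engineering: 1 -> filtered out
  Sales: 1 -> filtered out


2 groups:
HR, 3
Legal, 3


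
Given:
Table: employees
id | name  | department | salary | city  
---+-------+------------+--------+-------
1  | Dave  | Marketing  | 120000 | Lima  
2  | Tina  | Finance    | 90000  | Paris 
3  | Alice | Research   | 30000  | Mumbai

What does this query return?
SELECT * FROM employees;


SELECT * returns all 3 rows with all columns

3 rows:
1, Dave, Marketing, 120000, Lima
2, Tina, Finance, 90000, Paris
3, Alice, Research, 30000, Mumbai


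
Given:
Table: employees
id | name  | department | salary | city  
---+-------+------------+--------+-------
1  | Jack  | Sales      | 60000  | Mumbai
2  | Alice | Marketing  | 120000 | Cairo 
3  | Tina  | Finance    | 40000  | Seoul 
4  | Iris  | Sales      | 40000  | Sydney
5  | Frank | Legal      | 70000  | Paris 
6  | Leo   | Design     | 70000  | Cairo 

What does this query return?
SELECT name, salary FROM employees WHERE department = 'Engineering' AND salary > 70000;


Filtering: department = 'Engineering' AND salary > 70000
Matching: 0 rows

Empty result set (0 rows)


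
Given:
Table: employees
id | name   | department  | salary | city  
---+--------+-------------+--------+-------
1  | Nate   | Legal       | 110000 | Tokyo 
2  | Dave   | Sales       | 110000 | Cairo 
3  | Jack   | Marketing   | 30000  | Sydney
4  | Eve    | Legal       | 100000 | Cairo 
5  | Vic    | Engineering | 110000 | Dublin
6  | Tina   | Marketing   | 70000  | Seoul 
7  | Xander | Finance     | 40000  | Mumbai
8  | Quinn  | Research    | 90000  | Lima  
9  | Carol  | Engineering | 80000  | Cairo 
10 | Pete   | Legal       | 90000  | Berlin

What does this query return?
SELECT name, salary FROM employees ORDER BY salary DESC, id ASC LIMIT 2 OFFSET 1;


Sort by salary DESC (id ASC tiebreak), then skip 1 and take 2
Rows 2 through 3

2 rows:
Dave, 110000
Vic, 110000


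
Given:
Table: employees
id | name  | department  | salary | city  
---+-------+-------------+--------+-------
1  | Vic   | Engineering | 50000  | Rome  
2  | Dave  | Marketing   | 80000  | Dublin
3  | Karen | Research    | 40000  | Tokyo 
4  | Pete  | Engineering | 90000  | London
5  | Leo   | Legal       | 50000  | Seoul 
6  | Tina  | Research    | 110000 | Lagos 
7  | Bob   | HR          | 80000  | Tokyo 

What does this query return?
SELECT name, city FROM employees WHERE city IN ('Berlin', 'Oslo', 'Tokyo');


Filtering: city IN ('Berlin', 'Oslo', 'Tokyo')
Matching: 2 rows

2 rows:
Karen, Tokyo
Bob, Tokyo


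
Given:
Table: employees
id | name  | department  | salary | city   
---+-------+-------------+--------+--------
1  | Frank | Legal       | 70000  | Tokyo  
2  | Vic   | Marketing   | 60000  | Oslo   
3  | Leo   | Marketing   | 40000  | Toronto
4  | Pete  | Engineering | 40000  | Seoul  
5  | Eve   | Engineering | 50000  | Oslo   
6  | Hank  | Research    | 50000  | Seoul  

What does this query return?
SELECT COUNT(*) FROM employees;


COUNT(*) counts all rows

6


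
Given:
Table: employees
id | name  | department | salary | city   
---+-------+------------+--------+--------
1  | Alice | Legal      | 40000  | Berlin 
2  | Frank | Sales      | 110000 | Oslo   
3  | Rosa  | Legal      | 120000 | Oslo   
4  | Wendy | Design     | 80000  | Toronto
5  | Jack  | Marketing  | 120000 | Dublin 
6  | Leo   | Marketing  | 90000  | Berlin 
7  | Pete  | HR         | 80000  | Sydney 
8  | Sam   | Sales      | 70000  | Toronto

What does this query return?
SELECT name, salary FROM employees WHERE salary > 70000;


Filtering: salary > 70000
Matching: 6 rows

6 rows:
Frank, 110000
Rosa, 120000
Wendy, 80000
Jack, 120000
Leo, 90000
Pete, 80000


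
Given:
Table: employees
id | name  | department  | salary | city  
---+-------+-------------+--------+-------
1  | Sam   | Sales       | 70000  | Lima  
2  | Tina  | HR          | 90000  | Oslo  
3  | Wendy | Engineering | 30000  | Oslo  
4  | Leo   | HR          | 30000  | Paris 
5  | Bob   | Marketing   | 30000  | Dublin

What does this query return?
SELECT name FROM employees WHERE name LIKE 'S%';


LIKE 'S%' matches names starting with 'S'
Matching: 1

1 rows:
Sam


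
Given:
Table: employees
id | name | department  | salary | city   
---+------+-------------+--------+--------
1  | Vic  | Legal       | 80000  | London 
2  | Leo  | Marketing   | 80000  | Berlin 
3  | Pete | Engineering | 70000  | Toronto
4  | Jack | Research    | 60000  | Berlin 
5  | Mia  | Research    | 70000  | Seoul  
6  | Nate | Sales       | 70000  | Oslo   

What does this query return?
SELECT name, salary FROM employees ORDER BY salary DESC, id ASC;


Sorting by salary DESC, then id ASC for ties

6 rows:
Vic, 80000
Leo, 80000
Pete, 70000
Mia, 70000
Nate, 70000
Jack, 60000


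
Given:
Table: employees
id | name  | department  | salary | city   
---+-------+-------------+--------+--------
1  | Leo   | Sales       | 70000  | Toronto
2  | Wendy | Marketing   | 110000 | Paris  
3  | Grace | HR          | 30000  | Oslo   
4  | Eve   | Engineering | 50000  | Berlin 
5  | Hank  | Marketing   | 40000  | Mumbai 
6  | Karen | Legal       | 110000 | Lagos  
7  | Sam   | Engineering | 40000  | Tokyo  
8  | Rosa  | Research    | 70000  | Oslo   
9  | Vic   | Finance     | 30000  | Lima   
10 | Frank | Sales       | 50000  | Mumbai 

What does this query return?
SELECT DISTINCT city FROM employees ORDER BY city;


All 'city' values (row order): Toronto, Paris, Oslo, Berlin, Mumbai, Lagos, Tokyo, Oslo, Lima, Mumbai
Removing duplicates leaves 8 unique value(s).

8 values:
Berlin
Lagos
Lima
Mumbai
Oslo
Paris
Tokyo
Toronto


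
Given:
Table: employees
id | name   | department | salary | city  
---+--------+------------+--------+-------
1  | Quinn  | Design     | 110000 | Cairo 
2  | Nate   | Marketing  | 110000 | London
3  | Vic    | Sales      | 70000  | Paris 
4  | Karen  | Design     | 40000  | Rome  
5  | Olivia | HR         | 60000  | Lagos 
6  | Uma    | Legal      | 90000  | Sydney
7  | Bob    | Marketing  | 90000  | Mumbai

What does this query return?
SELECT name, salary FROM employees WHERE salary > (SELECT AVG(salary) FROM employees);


Subquery: AVG(salary) = 81428.57
Filtering: salary > 81428.57
  Quinn (110000) -> MATCH
  Nate (110000) -> MATCH
  Uma (90000) -> MATCH
  Bob (90000) -> MATCH


4 rows:
Quinn, 110000
Nate, 110000
Uma, 90000
Bob, 90000


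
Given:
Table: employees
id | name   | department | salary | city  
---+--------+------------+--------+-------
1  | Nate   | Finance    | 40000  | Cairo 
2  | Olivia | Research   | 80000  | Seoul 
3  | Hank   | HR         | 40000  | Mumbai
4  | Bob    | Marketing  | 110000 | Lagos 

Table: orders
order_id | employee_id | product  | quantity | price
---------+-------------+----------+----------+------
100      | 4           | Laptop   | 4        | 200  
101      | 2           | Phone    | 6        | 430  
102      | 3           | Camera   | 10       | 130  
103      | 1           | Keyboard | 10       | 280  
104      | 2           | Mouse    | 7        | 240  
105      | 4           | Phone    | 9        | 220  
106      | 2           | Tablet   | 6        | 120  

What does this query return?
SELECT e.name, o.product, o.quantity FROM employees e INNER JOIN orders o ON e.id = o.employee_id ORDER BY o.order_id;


Joining employees.id = orders.employee_id:
  employee Bob (id=4) -> order Laptop
  employee Olivia (id=2) -> order Phone
  employee Hank (id=3) -> order Camera
  employee Nate (id=1) -> order Keyboard
  employee Olivia (id=2) -> order Mouse
  employee Bob (id=4) -> order Phone
  employee Olivia (id=2) -> order Tablet


7 rows:
Bob, Laptop, 4
Olivia, Phone, 6
Hank, Camera, 10
Nate, Keyboard, 10
Olivia, Mouse, 7
Bob, Phone, 9
Olivia, Tablet, 6


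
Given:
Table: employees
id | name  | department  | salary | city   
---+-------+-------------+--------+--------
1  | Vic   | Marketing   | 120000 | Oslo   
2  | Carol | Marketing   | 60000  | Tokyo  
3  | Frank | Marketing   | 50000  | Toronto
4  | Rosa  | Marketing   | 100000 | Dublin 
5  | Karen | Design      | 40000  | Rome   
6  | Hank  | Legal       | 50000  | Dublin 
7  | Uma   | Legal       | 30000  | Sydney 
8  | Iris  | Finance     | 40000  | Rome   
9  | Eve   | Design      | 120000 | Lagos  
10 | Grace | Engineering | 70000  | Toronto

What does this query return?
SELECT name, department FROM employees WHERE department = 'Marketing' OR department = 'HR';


Filtering: department = 'Marketing' OR 'HR'
Matching: 4 rows

4 rows:
Vic, Marketing
Carol, Marketing
Frank, Marketing
Rosa, Marketing


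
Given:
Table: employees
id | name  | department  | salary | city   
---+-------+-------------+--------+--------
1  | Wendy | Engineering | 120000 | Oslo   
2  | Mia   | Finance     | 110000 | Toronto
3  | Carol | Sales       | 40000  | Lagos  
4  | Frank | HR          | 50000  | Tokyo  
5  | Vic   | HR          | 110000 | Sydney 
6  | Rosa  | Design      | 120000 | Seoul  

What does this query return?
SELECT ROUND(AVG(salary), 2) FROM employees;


SUM(salary) = 550000
COUNT = 6
ROUND(AVG, 2) = ROUND(550000 / 6, 2) = 91666.67

91666.67


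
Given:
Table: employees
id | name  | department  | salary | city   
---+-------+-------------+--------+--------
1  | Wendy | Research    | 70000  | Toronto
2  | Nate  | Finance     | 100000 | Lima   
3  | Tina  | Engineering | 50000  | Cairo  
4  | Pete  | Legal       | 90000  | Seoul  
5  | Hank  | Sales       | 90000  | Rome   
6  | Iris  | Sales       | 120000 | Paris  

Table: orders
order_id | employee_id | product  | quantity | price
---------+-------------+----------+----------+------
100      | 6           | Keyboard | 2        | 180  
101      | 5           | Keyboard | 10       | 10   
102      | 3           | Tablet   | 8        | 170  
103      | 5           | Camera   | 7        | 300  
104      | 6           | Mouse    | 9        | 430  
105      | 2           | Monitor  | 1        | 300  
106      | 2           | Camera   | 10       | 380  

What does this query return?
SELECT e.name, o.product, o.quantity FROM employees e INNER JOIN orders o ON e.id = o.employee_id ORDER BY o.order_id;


Joining employees.id = orders.employee_id:
  employee Iris (id=6) -> order Keyboard
  employee Hank (id=5) -> order Keyboard
  employee Tina (id=3) -> order Tablet
  employee Hank (id=5) -> order Camera
  employee Iris (id=6) -> order Mouse
  employee Nate (id=2) -> order Monitor
  employee Nate (id=2) -> order Camera


7 rows:
Iris, Keyboard, 2
Hank, Keyboard, 10
Tina, Tablet, 8
Hank, Camera, 7
Iris, Mouse, 9
Nate, Monitor, 1
Nate, Camera, 10


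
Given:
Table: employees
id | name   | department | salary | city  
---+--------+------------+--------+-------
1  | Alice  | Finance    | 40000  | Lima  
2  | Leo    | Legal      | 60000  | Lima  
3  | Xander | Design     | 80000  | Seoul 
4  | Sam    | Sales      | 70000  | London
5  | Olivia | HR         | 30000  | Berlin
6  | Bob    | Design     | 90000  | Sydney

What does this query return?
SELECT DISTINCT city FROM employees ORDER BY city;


All 'city' values (row order): Lima, Lima, Seoul, London, Berlin, Sydney
Removing duplicates leaves 5 unique value(s).

5 values:
Berlin
Lima
London
Seoul
Sydney


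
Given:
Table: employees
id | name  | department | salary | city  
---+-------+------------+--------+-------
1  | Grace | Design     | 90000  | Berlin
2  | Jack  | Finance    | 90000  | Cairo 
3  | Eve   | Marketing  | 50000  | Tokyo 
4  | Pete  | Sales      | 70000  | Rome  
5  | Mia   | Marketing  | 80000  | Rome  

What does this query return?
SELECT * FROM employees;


SELECT * returns all 5 rows with all columns

5 rows:
1, Grace, Design, 90000, Berlin
2, Jack, Finance, 90000, Cairo
3, Eve, Marketing, 50000, Tokyo
4, Pete, Sales, 70000, Rome
5, Mia, Marketing, 80000, Rome


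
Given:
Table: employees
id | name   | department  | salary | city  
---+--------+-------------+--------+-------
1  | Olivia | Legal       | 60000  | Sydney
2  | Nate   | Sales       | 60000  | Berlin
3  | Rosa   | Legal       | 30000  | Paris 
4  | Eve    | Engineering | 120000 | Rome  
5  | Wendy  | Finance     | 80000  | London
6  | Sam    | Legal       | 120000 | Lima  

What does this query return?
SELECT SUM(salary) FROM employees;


SUM(salary) = 60000 + 60000 + 30000 + 120000 + 80000 + 120000 = 470000

470000


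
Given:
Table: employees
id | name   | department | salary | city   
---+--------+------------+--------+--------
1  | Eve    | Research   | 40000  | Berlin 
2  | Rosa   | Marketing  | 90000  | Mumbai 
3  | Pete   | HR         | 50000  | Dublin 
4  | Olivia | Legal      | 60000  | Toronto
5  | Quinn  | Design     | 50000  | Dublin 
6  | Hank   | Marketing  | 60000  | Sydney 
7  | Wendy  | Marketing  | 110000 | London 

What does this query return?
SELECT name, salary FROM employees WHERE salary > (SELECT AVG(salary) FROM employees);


Subquery: AVG(salary) = 65714.29
Filtering: salary > 65714.29
  Rosa (90000) -> MATCH
  Wendy (110000) -> MATCH


2 rows:
Rosa, 90000
Wendy, 110000


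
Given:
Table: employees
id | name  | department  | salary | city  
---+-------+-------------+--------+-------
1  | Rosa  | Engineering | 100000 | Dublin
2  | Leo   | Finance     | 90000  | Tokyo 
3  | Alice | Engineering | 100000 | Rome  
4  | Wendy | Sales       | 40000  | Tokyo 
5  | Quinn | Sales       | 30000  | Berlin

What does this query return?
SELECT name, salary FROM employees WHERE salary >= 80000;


Filtering: salary >= 80000
Matching: 3 rows

3 rows:
Rosa, 100000
Leo, 90000
Alice, 100000


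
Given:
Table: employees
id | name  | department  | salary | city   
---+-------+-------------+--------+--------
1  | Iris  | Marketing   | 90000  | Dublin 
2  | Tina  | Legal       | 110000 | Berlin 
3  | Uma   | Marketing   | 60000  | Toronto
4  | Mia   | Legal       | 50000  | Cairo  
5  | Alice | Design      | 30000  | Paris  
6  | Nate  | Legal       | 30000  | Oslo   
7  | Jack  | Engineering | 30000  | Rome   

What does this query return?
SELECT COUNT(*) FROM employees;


COUNT(*) counts all rows

7


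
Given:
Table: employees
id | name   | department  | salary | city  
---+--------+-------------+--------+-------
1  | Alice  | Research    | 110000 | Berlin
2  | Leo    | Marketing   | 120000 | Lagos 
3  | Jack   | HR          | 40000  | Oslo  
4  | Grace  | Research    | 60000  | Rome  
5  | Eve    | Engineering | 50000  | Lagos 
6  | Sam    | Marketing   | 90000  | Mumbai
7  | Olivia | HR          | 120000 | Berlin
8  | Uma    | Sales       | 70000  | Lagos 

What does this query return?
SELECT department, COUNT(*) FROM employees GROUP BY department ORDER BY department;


Assigning each row to its department group:
  Alice -> Research
  Leo -> Marketing
  Jack -> HR
  Grace -> Research
  Eve -> Engineering
  Sam -> Marketing
  Olivia -> HR
  Uma -> Sales


5 groups:
Engineering, 1
HR, 2
Marketing, 2
Research, 2
Sales, 1


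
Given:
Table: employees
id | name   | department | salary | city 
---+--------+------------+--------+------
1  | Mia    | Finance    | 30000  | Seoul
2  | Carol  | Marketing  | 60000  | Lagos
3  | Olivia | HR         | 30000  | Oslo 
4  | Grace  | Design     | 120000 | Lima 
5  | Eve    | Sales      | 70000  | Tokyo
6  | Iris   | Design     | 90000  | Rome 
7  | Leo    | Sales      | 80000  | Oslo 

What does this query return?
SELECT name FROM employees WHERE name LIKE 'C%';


LIKE 'C%' matches names starting with 'C'
Matching: 1

1 rows:
Carol


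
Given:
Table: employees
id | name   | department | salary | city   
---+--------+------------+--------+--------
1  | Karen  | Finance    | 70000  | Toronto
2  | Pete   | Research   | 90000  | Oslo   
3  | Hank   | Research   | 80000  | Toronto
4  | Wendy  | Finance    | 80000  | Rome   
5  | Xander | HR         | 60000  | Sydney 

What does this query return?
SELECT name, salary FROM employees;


Projecting columns: name, salary

5 rows:
Karen, 70000
Pete, 90000
Hank, 80000
Wendy, 80000
Xander, 60000


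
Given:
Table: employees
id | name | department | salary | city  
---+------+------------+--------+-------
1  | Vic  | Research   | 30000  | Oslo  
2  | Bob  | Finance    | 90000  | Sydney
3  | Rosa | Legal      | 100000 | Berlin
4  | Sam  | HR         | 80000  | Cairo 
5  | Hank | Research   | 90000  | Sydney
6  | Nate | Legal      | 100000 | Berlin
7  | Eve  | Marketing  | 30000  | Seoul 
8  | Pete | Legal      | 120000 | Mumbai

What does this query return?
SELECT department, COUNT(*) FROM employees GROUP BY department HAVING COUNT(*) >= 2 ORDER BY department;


Groups with count >= 2:
  Legal: 3 -> PASS
  Research: 2 -> PASS
  Finance: 1 -> filtered out
  HR: 1 -> filtered out
  Marketing: 1 -> filtered out


2 groups:
Legal, 3
Research, 2


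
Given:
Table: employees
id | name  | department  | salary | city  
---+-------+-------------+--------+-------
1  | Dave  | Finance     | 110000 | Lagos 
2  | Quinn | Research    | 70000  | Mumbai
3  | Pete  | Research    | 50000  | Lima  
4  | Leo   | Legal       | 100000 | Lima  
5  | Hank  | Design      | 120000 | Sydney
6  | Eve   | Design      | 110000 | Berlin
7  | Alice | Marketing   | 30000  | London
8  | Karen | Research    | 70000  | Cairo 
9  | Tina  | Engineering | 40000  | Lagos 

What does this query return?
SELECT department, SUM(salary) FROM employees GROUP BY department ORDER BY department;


Summing salary within each department:
  Design: 120000 + 110000 = 230000
  Engineering: 40000 = 40000
  Finance: 110000 = 110000
  Legal: 100000 = 100000
  Marketing: 30000 = 30000
  Research: 70000 + 50000 + 70000 = 190000


6 groups:
Design, 230000
Engineering, 40000
Finance, 110000
Legal, 100000
Marketing, 30000
Research, 190000


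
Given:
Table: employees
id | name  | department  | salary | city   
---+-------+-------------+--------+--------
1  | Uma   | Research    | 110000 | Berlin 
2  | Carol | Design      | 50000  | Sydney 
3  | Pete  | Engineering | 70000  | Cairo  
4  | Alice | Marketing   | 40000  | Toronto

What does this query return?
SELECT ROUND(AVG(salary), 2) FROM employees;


SUM(salary) = 270000
COUNT = 4
ROUND(AVG, 2) = ROUND(270000 / 4, 2) = 67500.0

67500.0


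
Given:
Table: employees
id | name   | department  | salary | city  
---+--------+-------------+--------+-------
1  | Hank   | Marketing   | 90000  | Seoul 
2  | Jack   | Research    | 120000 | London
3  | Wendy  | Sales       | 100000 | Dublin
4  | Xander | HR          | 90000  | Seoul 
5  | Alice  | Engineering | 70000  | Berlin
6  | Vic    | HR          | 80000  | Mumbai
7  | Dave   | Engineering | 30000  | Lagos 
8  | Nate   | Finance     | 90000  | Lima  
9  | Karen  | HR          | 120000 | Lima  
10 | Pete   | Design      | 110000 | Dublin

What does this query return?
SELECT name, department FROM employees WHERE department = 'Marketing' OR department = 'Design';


Filtering: department = 'Marketing' OR 'Design'
Matching: 2 rows

2 rows:
Hank, Marketing
Pete, Design


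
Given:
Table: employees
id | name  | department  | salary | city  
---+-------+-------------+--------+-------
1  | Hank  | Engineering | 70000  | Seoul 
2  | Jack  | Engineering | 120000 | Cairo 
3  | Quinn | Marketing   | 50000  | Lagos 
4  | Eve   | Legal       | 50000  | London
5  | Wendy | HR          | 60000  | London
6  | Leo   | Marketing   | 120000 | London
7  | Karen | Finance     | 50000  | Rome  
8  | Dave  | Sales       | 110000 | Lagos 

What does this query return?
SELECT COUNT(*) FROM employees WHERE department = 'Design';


Counting rows where department = 'Design'


0


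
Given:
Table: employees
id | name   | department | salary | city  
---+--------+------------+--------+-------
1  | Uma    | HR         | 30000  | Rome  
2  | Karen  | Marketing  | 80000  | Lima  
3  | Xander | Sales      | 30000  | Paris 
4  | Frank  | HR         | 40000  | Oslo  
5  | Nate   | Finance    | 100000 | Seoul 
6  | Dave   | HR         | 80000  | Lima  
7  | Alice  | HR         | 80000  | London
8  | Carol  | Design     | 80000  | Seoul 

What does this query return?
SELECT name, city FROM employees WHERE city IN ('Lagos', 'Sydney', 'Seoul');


Filtering: city IN ('Lagos', 'Sydney', 'Seoul')
Matching: 2 rows

2 rows:
Nate, Seoul
Carol, Seoul


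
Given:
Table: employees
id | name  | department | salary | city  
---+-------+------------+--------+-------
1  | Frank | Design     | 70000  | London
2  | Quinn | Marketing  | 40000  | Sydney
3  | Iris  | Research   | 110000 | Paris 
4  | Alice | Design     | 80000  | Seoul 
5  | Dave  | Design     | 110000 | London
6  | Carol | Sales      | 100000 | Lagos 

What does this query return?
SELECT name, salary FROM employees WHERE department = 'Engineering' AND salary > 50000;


Filtering: department = 'Engineering' AND salary > 50000
Matching: 0 rows

Empty result set (0 rows)


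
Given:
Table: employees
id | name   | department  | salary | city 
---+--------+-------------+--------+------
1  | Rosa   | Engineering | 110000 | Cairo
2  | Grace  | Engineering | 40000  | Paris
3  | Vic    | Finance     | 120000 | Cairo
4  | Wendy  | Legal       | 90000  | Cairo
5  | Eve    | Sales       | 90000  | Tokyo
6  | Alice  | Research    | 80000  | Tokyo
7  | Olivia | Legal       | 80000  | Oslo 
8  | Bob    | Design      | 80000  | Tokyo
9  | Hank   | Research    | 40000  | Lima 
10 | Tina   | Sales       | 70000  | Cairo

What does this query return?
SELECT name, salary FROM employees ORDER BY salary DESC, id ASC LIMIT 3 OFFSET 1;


Sort by salary DESC (id ASC tiebreak), then skip 1 and take 3
Rows 2 through 4

3 rows:
Rosa, 110000
Wendy, 90000
Eve, 90000


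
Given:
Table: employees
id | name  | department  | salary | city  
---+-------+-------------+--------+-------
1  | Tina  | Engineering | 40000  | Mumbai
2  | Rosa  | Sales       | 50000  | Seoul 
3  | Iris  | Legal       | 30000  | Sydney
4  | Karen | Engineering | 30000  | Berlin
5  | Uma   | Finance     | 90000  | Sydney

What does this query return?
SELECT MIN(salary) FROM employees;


Salaries: 40000, 50000, 30000, 30000, 90000
MIN = 30000

30000


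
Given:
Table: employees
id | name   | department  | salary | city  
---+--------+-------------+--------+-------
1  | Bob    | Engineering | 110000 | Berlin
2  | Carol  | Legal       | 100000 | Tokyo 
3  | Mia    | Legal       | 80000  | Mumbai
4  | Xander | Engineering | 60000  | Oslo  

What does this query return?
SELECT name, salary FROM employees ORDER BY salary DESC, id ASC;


Sorting by salary DESC, then id ASC for ties

4 rows:
Bob, 110000
Carol, 100000
Mia, 80000
Xander, 60000


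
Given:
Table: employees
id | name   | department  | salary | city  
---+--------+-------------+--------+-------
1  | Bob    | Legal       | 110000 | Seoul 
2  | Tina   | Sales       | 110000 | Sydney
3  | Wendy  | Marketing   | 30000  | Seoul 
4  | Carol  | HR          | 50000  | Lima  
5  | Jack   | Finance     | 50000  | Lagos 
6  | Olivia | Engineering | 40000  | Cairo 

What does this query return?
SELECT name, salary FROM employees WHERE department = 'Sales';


Filtering: department = 'Sales'
Matching rows: 1

1 rows:
Tina, 110000


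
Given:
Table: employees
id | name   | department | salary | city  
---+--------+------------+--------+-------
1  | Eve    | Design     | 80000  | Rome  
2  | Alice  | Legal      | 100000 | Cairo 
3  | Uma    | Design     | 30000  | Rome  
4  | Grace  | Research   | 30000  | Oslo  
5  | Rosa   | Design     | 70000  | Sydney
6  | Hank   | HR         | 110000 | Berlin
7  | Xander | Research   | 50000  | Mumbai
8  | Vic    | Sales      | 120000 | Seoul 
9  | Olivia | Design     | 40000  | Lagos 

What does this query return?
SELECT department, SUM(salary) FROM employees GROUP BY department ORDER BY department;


Summing salary within each department:
  Design: 80000 + 30000 + 70000 + 40000 = 220000
  HR: 110000 = 110000
  Legal: 100000 = 100000
  Research: 30000 + 50000 = 80000
  Sales: 120000 = 120000


5 groups:
Design, 220000
HR, 110000
Legal, 100000
Research, 80000
Sales, 120000


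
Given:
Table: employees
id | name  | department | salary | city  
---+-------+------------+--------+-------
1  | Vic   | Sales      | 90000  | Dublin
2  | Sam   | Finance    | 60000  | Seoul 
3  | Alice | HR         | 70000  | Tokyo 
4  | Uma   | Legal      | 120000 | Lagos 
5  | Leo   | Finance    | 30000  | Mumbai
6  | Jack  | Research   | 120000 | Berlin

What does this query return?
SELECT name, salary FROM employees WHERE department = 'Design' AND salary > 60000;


Filtering: department = 'Design' AND salary > 60000
Matching: 0 rows

Empty result set (0 rows)


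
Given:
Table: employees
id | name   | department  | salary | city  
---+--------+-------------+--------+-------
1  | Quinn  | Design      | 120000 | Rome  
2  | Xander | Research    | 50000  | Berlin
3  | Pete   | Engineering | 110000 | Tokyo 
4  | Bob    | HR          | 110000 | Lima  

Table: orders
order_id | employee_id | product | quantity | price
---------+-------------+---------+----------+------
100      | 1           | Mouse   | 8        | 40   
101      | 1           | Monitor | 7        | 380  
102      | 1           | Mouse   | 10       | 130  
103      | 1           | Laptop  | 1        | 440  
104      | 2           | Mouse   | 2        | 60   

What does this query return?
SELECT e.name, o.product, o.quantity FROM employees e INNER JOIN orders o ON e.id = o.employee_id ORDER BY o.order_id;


Joining employees.id = orders.employee_id:
  employee Quinn (id=1) -> order Mouse
  employee Quinn (id=1) -> order Monitor
  employee Quinn (id=1) -> order Mouse
  employee Quinn (id=1) -> order Laptop
  employee Xander (id=2) -> order Mouse


5 rows:
Quinn, Mouse, 8
Quinn, Monitor, 7
Quinn, Mouse, 10
Quinn, Laptop, 1
Xander, Mouse, 2
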